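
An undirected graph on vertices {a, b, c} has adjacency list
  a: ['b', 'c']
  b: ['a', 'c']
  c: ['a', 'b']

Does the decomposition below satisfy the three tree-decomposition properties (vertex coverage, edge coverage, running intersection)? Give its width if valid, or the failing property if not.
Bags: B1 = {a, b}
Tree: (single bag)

A tree decomposition must satisfy three properties: every vertex lies in some bag; for every edge, both endpoints lie together in some bag; and for every vertex, the bags containing it form a connected subtree. Here vertex c appears in no bag, so the decomposition is invalid.

No — vertex c appears in no bag.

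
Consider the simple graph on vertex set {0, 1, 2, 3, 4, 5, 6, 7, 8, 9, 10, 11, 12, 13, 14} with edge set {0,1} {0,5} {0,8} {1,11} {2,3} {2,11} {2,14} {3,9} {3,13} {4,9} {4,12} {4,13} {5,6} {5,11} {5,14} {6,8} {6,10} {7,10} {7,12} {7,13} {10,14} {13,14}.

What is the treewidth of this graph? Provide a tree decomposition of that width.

Treewidth 3.
One optimal decomposition is:
Bags: B1 = {3, 4, 9, 12}  B2 = {3, 4, 12, 13}  B3 = {3, 7, 12, 13}  B4 = {2, 3, 7, 13}  B5 = {2, 7, 13, 14}  B6 = {2, 7, 10, 14}  B7 = {2, 10, 11, 14}  B8 = {5, 10, 11, 14}  B9 = {5, 6, 10, 11}  B10 = {1, 5, 6, 11}  B11 = {0, 1, 5, 6}  B12 = {0, 1, 6, 8}
Tree: B1–B2, B2–B3, B3–B4, B4–B5, B5–B6, B6–B7, B7–B8, B8–B9, B9–B10, B10–B11, B11–B12

Every bag has size at most 4, so the width is 4 − 1 = 3 and tw(G) ≤ 3. For the lower bound: the 4 vertex sets {4,9,12}, {3}, {13}, {2,7,10,14} are disjoint, each induces a connected subgraph, and every pair is joined by at least one edge of G. Contracting each set to a single vertex therefore yields K_{4} as a minor, and since treewidth is minor-monotone, tw(G) ≥ tw(K_{4}) = 3. Therefore the treewidth is 3.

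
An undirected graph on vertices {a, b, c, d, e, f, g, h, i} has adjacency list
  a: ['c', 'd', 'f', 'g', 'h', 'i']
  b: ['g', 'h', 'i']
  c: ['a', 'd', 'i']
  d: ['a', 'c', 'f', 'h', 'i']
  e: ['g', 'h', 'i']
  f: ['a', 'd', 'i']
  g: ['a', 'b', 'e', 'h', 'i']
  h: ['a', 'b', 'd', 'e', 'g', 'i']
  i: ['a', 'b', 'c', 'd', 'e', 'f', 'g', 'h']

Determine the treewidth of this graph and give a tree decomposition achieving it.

Every bag has size at most 4, so the width is 4 − 1 = 3 and tw(G) ≤ 3. Conversely, {a, d, h, i} is a clique of size 4, and the vertices of any clique must share a bag in every tree decomposition; so some bag has ≥ 4 vertices and tw(G) ≥ 3. The upper and lower bounds meet at 3, so that is the treewidth.

Treewidth 3.
One optimal decomposition is:
Bags: B1 = {a, d, h, i}  B2 = {a, c, d, i}  B3 = {a, g, h, i}  B4 = {e, g, h, i}  B5 = {b, g, h, i}  B6 = {a, d, f, i}
Tree: B1–B2, B1–B3, B3–B4, B4–B5, B2–B6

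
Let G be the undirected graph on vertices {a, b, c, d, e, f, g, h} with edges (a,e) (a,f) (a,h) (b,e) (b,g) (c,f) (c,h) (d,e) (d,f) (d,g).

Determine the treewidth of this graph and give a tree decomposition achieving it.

Each bag holds 3 vertices, so the decomposition has width 2, which upper-bounds the treewidth. Since c–h–a–f–c is a cycle in G, G is not acyclic. Forests are exactly the graphs of treewidth ≤ 1, so tw(G) ≥ 2. The upper and lower bounds meet at 2, so that is the treewidth.

Treewidth 2.
One optimal decomposition is:
Bags: B1 = {c, f, h}  B2 = {a, f, h}  B3 = {a, d, f}  B4 = {a, d, e}  B5 = {d, e, g}  B6 = {b, e, g}
Tree: B1–B2, B2–B3, B3–B4, B4–B5, B5–B6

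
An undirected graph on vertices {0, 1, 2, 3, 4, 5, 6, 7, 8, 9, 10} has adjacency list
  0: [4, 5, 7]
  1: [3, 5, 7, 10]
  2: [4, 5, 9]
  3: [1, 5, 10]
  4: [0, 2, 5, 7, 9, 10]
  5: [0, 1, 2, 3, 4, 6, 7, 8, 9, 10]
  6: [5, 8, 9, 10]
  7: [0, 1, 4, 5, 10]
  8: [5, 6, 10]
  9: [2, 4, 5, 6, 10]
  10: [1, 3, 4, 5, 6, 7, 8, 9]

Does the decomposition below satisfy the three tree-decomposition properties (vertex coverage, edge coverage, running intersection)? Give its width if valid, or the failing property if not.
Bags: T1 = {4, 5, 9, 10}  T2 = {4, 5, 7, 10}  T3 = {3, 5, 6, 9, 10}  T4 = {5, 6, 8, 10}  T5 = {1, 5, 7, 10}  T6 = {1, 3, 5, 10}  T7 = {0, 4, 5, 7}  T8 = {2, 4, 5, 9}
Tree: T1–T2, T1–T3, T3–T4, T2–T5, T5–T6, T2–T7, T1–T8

No — bags containing vertex 3 are not connected in the tree.

A tree decomposition must satisfy three properties: every vertex lies in some bag; for every edge, both endpoints lie together in some bag; and for every vertex, the bags containing it form a connected subtree. Here bags containing vertex 3 are not connected in the tree, so the decomposition is invalid.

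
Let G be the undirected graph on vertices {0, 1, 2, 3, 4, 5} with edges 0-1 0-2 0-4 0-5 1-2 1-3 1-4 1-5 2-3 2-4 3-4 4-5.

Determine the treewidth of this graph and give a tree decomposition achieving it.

Each bag holds 4 vertices, so the decomposition has width 3, which upper-bounds the treewidth. Conversely, {0, 1, 2, 4} is a clique of size 4, and the vertices of any clique must share a bag in every tree decomposition; so some bag has ≥ 4 vertices and tw(G) ≥ 3. Therefore the treewidth is 3.

Treewidth 3.
Bags: B1 = {1, 2, 3, 4}  B2 = {0, 1, 2, 4}  B3 = {0, 1, 4, 5}
Tree: B1–B2, B2–B3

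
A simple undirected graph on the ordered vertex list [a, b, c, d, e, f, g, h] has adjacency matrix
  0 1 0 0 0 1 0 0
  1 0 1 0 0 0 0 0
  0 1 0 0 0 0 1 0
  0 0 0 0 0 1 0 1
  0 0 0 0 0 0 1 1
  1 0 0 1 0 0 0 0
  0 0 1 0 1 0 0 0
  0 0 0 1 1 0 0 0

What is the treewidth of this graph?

2

A width-2 tree decomposition is:
Bags: B1 = {b, c, g}  B2 = {a, b, g}  B3 = {a, f, g}  B4 = {d, f, g}  B5 = {d, g, h}  B6 = {e, g, h}
Tree: B1–B2, B2–B3, B3–B4, B4–B5, B5–B6
Each bag holds 3 vertices, so the decomposition has width 2, which upper-bounds the treewidth. The edges g–c–b–a–f–d–h–e–g form a cycle, so G is not a tree and its treewidth is at least 2. Therefore the treewidth is 2.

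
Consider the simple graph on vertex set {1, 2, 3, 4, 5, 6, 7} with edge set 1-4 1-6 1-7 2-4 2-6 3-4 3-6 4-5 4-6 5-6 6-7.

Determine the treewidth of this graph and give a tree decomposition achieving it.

Treewidth 2.
One such decomposition:
Bags: B1 = {1, 4, 6}  B2 = {1, 6, 7}  B3 = {4, 5, 6}  B4 = {2, 4, 6}  B5 = {3, 4, 6}
Tree: B1–B2, B1–B3, B3–B4, B4–B5

Every bag has size at most 3, so the width is 3 − 1 = 2 and tw(G) ≤ 2. Conversely, {1, 4, 6} is a clique of size 3, and the vertices of any clique must share a bag in every tree decomposition; so some bag has ≥ 3 vertices and tw(G) ≥ 2. The upper and lower bounds meet at 2, so that is the treewidth.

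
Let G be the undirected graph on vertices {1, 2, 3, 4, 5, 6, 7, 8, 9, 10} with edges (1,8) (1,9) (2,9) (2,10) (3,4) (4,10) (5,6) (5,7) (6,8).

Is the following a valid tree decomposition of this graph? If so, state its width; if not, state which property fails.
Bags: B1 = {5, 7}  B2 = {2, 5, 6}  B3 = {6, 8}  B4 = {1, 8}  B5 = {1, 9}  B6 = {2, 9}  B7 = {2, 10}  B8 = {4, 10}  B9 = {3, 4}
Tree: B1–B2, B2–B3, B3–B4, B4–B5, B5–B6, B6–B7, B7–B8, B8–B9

No — bags containing vertex 2 are not connected in the tree.

A tree decomposition must satisfy three properties: every vertex lies in some bag; for every edge, both endpoints lie together in some bag; and for every vertex, the bags containing it form a connected subtree. Here bags containing vertex 2 are not connected in the tree, so the decomposition is invalid.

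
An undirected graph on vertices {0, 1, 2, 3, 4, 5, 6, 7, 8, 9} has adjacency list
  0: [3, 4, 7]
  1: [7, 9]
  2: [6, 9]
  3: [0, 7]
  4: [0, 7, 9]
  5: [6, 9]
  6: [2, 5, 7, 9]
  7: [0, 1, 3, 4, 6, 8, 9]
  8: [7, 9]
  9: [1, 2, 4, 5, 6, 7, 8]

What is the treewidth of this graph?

2

A width-2 tree decomposition is:
Bags: B1 = {6, 7, 9}  B2 = {4, 7, 9}  B3 = {5, 6, 9}  B4 = {0, 4, 7}  B5 = {7, 8, 9}  B6 = {2, 6, 9}  B7 = {0, 3, 7}  B8 = {1, 7, 9}
Tree: B1–B2, B1–B3, B2–B4, B2–B5, B3–B6, B4–B7, B1–B8
Every bag has size at most 3, so the width is 3 − 1 = 2 and tw(G) ≤ 2. Conversely, {2, 6, 9} is a clique of size 3, and the vertices of any clique must share a bag in every tree decomposition; so some bag has ≥ 3 vertices and tw(G) ≥ 2. Combining the bounds, tw(G) = 2.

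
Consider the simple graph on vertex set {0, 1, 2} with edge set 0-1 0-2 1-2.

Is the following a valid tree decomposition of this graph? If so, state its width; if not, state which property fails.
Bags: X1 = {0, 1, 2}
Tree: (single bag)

Vertex coverage: the bags together contain {0, 1, 2}, the full vertex set. Edge coverage: each edge of G has both endpoints in at least one bag. Running intersection: for every vertex, the bags containing it form a connected subtree. All three properties hold, so this is a valid tree decomposition of width max|bag| − 1 = 2, and hence tw(G) ≤ 2.

Yes; width 2.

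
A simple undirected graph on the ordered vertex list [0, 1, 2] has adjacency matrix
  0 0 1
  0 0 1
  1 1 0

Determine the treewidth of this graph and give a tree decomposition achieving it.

Every bag has size at most 2, so the width is 2 − 1 = 1 and tw(G) ≤ 1. G has an edge, so its treewidth is at least 1. Therefore the treewidth is 1.

Treewidth 1.
One such decomposition:
Bags: B1 = {0, 2}  B2 = {1, 2}
Tree: B1–B2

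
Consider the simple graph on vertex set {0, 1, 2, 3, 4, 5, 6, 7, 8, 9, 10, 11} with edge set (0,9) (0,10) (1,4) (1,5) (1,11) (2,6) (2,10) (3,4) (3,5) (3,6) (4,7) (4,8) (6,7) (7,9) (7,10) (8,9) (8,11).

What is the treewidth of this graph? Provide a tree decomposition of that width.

The largest bag has 4 vertices, giving width 3; this decomposition certifies tw(G) ≤ 3. For the lower bound: the 4 vertex sets {1,5,11}, {3}, {4}, {6,7,8,9} are disjoint, each induces a connected subgraph, and every pair is joined by at least one edge of G. Contracting each set to a single vertex therefore yields K_{4} as a minor, and since treewidth is minor-monotone, tw(G) ≥ tw(K_{4}) = 3. Hence tw(G) = 3 exactly.

Treewidth 3.
Bags: B1 = {1, 3, 5, 11}  B2 = {1, 3, 4, 11}  B3 = {3, 4, 8, 11}  B4 = {3, 4, 6, 8}  B5 = {4, 6, 7, 8}  B6 = {6, 7, 8, 9}  B7 = {2, 6, 7, 9}  B8 = {2, 7, 9, 10}  B9 = {0, 2, 9, 10}
Tree: B1–B2, B2–B3, B3–B4, B4–B5, B5–B6, B6–B7, B7–B8, B8–B9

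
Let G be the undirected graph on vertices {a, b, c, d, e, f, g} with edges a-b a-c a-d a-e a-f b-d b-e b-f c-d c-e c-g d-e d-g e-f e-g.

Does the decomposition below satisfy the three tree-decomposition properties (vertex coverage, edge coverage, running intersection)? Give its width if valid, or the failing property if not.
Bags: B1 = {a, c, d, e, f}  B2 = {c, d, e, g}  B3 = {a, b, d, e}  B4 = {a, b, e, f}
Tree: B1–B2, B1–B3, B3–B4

No — bags containing vertex f are not connected in the tree.

A tree decomposition must satisfy three properties: every vertex lies in some bag; for every edge, both endpoints lie together in some bag; and for every vertex, the bags containing it form a connected subtree. Here bags containing vertex f are not connected in the tree, so the decomposition is invalid.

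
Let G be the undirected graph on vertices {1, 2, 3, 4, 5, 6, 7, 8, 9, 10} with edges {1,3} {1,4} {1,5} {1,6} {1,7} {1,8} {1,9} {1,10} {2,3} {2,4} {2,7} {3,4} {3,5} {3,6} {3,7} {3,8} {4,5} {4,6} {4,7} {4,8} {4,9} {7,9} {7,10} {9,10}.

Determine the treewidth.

3

A width-3 tree decomposition is:
Bags: B1 = {1, 4, 7, 9}  B2 = {1, 7, 9, 10}  B3 = {1, 3, 4, 7}  B4 = {1, 3, 4, 5}  B5 = {1, 3, 4, 6}  B6 = {1, 3, 4, 8}  B7 = {2, 3, 4, 7}
Tree: B1–B2, B1–B3, B3–B4, B4–B5, B3–B6, B3–B7
Each bag holds 4 vertices, so the decomposition has width 3, which upper-bounds the treewidth. On the other hand G contains the 4-clique {1, 7, 9, 10}. A clique must lie in a single bag of any decomposition, so no decomposition can have width below 3. Hence tw(G) = 3 exactly.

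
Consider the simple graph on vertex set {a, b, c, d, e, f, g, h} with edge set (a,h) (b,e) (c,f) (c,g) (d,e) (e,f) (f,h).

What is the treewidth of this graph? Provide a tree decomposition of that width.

The largest bag has 2 vertices, giving width 1; this decomposition certifies tw(G) ≤ 1. Any graph with an edge has treewidth ≥ 1, and G has the edge f–h. Therefore the treewidth is 1.

Treewidth 1.
One such decomposition:
Bags: B1 = {f, h}  B2 = {e, f}  B3 = {b, e}  B4 = {d, e}  B5 = {c, f}  B6 = {a, h}  B7 = {c, g}
Tree: B1–B2, B2–B3, B2–B4, B2–B5, B1–B6, B5–B7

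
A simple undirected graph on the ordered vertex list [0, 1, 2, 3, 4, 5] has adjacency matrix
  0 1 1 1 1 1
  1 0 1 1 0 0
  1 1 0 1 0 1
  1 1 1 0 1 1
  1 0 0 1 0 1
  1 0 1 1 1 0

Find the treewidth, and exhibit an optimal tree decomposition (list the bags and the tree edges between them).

Treewidth 3.
One optimal decomposition is:
Bags: B1 = {0, 3, 4, 5}  B2 = {0, 2, 3, 5}  B3 = {0, 1, 2, 3}
Tree: B1–B2, B2–B3

Every bag has size at most 4, so the width is 4 − 1 = 3 and tw(G) ≤ 3. Conversely, {0, 1, 2, 3} is a clique of size 4, and the vertices of any clique must share a bag in every tree decomposition; so some bag has ≥ 4 vertices and tw(G) ≥ 3. The upper and lower bounds meet at 3, so that is the treewidth.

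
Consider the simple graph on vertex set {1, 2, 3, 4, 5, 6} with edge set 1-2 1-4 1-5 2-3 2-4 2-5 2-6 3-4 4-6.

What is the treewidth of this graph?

A width-2 tree decomposition is:
Bags: B1 = {1, 2, 4}  B2 = {2, 4, 6}  B3 = {2, 3, 4}  B4 = {1, 2, 5}
Tree: B1–B2, B1–B3, B1–B4
Every bag has size at most 3, so the width is 3 − 1 = 2 and tw(G) ≤ 2. For the lower bound, the 3 vertices {1, 2, 4} are pairwise adjacent, and any tree decomposition puts a clique entirely inside one bag — forcing width ≥ 2. The upper and lower bounds meet at 2, so that is the treewidth.

2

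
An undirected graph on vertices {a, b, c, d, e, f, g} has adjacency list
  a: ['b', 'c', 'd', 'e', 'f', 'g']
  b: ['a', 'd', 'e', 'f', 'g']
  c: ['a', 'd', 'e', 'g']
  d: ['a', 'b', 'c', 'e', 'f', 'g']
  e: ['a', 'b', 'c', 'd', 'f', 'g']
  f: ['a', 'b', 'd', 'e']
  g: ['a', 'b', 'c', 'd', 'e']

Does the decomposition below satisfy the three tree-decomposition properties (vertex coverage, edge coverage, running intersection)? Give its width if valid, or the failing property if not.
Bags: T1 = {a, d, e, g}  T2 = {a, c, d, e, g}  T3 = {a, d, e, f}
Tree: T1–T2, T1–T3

A tree decomposition must satisfy three properties: every vertex lies in some bag; for every edge, both endpoints lie together in some bag; and for every vertex, the bags containing it form a connected subtree. Here vertex b appears in no bag, so the decomposition is invalid.

No — vertex b appears in no bag.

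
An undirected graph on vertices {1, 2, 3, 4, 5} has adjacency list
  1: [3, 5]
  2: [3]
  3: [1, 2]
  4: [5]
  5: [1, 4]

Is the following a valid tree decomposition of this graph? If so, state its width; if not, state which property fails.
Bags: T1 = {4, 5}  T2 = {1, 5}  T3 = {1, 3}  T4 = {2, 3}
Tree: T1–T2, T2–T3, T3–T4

Every vertex of G appears in some bag (union = {1, 2, 3, 4, 5}); every edge is covered by a bag; and for each vertex v the set of bags containing v is connected in the bag tree. The decomposition is therefore valid. The largest bag has 2 vertices, so the width is 1.

Yes; width 1.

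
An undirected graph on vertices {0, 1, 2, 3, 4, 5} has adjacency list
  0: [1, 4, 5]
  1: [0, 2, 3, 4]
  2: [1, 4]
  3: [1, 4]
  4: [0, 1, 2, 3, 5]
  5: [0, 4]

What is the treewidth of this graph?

A width-2 tree decomposition is:
Bags: B1 = {0, 4, 5}  B2 = {0, 1, 4}  B3 = {1, 3, 4}  B4 = {1, 2, 4}
Tree: B1–B2, B2–B3, B2–B4
Each bag holds 3 vertices, so the decomposition has width 2, which upper-bounds the treewidth. On the other hand G contains the 3-clique {0, 1, 4}. A clique must lie in a single bag of any decomposition, so no decomposition can have width below 2. Combining the bounds, tw(G) = 2.

2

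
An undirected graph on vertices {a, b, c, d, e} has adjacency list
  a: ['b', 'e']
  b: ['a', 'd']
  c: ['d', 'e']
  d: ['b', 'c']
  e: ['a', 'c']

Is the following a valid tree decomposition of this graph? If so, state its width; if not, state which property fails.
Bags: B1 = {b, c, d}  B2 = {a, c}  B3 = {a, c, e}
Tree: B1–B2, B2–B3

A tree decomposition must satisfy three properties: every vertex lies in some bag; for every edge, both endpoints lie together in some bag; and for every vertex, the bags containing it form a connected subtree. Here edge (b,a) lies in no bag, so the decomposition is invalid.

No — edge (b,a) lies in no bag.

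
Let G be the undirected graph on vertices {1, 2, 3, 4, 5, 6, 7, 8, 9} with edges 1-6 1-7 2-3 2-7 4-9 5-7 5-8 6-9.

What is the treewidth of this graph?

A width-1 tree decomposition is:
Bags: B1 = {6, 9}  B2 = {4, 9}  B3 = {1, 6}  B4 = {1, 7}  B5 = {5, 7}  B6 = {2, 7}  B7 = {5, 8}  B8 = {2, 3}
Tree: B1–B2, B1–B3, B3–B4, B4–B5, B5–B6, B5–B7, B6–B8
Each bag holds 2 vertices, so the decomposition has width 1, which upper-bounds the treewidth. G has an edge, so its treewidth is at least 1. Therefore the treewidth is 1.

1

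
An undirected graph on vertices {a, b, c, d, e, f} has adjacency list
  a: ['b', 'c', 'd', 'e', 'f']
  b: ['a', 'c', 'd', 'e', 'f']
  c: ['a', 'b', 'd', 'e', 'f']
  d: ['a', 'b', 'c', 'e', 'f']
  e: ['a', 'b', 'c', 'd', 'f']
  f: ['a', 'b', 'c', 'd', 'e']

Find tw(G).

5

A width-5 tree decomposition is:
Bags: B1 = {a, b, c, d, e, f}
Tree: (single bag)
With just one bag of size 6, the width is 6 − 1 = 5, so tw(G) ≤ 5. Conversely, {a, b, c, d, e, f} is a clique of size 6, and the vertices of any clique must share a bag in every tree decomposition; so some bag has ≥ 6 vertices and tw(G) ≥ 5. Therefore the treewidth is 5.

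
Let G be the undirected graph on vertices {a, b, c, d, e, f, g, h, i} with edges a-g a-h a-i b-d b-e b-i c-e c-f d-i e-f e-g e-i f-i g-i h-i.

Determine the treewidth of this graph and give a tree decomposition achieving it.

Treewidth 2.
One optimal decomposition is:
Bags: B1 = {a, g, i}  B2 = {e, g, i}  B3 = {b, e, i}  B4 = {e, f, i}  B5 = {c, e, f}  B6 = {a, h, i}  B7 = {b, d, i}
Tree: B1–B2, B2–B3, B3–B4, B4–B5, B1–B6, B3–B7

Every bag has size at most 3, so the width is 3 − 1 = 2 and tw(G) ≤ 2. On the other hand G contains the 3-clique {c, e, f}. A clique must lie in a single bag of any decomposition, so no decomposition can have width below 2. Hence tw(G) = 2 exactly.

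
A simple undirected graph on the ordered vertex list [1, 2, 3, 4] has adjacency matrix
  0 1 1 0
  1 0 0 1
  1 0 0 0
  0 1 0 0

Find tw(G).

A width-1 tree decomposition is:
Bags: B1 = {2, 4}  B2 = {1, 2}  B3 = {1, 3}
Tree: B1–B2, B2–B3
Every bag has size at most 2, so the width is 2 − 1 = 1 and tw(G) ≤ 1. Any graph with an edge has treewidth ≥ 1, and G has the edge 4–2. Therefore the treewidth is 1.

1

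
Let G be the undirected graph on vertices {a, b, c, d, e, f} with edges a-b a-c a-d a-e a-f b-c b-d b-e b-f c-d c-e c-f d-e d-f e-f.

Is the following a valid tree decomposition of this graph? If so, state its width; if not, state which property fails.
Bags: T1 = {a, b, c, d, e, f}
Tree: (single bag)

Vertex coverage: the bags together contain {a, b, c, d, e, f}, the full vertex set. Edge coverage: each edge of G has both endpoints in at least one bag. Running intersection: for every vertex, the bags containing it form a connected subtree. All three properties hold, so this is a valid tree decomposition of width max|bag| − 1 = 5, and hence tw(G) ≤ 5.

Yes; width 5.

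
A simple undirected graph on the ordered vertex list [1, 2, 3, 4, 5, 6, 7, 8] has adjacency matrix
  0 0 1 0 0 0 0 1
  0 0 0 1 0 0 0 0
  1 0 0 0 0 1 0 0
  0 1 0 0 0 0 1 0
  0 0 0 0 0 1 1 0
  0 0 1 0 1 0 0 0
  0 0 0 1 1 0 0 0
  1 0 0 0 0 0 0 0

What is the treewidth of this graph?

1

A width-1 tree decomposition is:
Bags: B1 = {2, 4}  B2 = {4, 7}  B3 = {5, 7}  B4 = {5, 6}  B5 = {3, 6}  B6 = {1, 3}  B7 = {1, 8}
Tree: B1–B2, B2–B3, B3–B4, B4–B5, B5–B6, B6–B7
The largest bag has 2 vertices, giving width 1; this decomposition certifies tw(G) ≤ 1. Any graph with an edge has treewidth ≥ 1, and G has the edge 2–4. Therefore the treewidth is 1.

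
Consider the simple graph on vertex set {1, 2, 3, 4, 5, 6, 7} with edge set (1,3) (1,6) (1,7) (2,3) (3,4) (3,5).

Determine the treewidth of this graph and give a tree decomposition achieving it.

Treewidth 1.
One optimal decomposition is:
Bags: B1 = {3, 4}  B2 = {1, 3}  B3 = {3, 5}  B4 = {2, 3}  B5 = {1, 6}  B6 = {1, 7}
Tree: B1–B2, B1–B3, B1–B4, B2–B5, B2–B6

Each bag holds 2 vertices, so the decomposition has width 1, which upper-bounds the treewidth. Since G has at least one edge (e.g. 4–3), it is not an edgeless graph, so tw(G) ≥ 1. The upper and lower bounds meet at 1, so that is the treewidth.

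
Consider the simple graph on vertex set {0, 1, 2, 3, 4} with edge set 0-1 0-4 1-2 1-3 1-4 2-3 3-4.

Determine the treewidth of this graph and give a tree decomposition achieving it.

Treewidth 2.
Bags: B1 = {1, 2, 3}  B2 = {1, 3, 4}  B3 = {0, 1, 4}
Tree: B1–B2, B2–B3

Every bag has size at most 3, so the width is 3 − 1 = 2 and tw(G) ≤ 2. Conversely, {0, 1, 4} is a clique of size 3, and the vertices of any clique must share a bag in every tree decomposition; so some bag has ≥ 3 vertices and tw(G) ≥ 2. The upper and lower bounds meet at 2, so that is the treewidth.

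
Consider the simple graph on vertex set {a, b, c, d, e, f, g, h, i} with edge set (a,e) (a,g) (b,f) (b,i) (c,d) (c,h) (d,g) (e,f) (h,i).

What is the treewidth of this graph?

A width-2 tree decomposition is:
Bags: B1 = {b, h, i}  B2 = {b, c, h}  B3 = {b, c, d}  B4 = {b, d, g}  B5 = {a, b, g}  B6 = {a, b, e}  B7 = {b, e, f}
Tree: B1–B2, B2–B3, B3–B4, B4–B5, B5–B6, B6–B7
The largest bag has 3 vertices, giving width 2; this decomposition certifies tw(G) ≤ 2. For the lower bound, G contains the cycle b–i–h–c–d–g–a–e–f–b, so G is not a forest; only forests have treewidth ≤ 1, hence tw(G) ≥ 2. Combining the bounds, tw(G) = 2.

2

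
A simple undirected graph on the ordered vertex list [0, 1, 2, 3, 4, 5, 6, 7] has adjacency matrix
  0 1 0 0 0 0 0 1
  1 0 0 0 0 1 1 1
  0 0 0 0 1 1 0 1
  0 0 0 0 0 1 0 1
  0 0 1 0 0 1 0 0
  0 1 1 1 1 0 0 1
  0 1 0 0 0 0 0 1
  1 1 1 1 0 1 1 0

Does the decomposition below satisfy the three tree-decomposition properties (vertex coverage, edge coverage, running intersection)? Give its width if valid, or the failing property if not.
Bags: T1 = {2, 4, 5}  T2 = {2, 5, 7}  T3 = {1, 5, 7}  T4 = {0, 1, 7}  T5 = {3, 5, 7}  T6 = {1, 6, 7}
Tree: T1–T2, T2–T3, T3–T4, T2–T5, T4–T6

Yes; width 2.

Vertex coverage: the bags together contain {0, 1, 2, 3, 4, 5, 6, 7}, the full vertex set. Edge coverage: each edge of G has both endpoints in at least one bag. Running intersection: for every vertex, the bags containing it form a connected subtree. All three properties hold, so this is a valid tree decomposition of width max|bag| − 1 = 2, and hence tw(G) ≤ 2.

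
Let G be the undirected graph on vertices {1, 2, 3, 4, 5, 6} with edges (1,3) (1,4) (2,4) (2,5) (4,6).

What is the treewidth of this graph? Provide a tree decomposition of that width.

Treewidth 1.
Bags: B1 = {2, 4}  B2 = {4, 6}  B3 = {1, 4}  B4 = {2, 5}  B5 = {1, 3}
Tree: B1–B2, B2–B3, B1–B4, B3–B5

Each bag holds 2 vertices, so the decomposition has width 1, which upper-bounds the treewidth. Since G has at least one edge (e.g. 2–4), it is not an edgeless graph, so tw(G) ≥ 1. Combining the bounds, tw(G) = 1.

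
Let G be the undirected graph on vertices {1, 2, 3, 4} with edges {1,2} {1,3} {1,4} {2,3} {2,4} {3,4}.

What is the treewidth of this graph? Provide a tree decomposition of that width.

Treewidth 3.
One optimal decomposition is:
Bags: B1 = {1, 2, 3, 4}
Tree: (single bag)

A single bag containing all 4 vertices is trivially a valid decomposition of width 3. For the lower bound, the 4 vertices {1, 2, 3, 4} are pairwise adjacent, and any tree decomposition puts a clique entirely inside one bag — forcing width ≥ 3. The upper and lower bounds meet at 3, so that is the treewidth.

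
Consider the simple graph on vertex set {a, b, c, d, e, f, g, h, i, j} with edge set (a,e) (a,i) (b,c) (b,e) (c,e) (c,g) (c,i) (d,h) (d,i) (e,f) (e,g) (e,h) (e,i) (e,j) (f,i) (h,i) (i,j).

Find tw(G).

A width-2 tree decomposition is:
Bags: B1 = {a, e, i}  B2 = {c, e, i}  B3 = {e, h, i}  B4 = {b, c, e}  B5 = {e, i, j}  B6 = {c, e, g}  B7 = {e, f, i}  B8 = {d, h, i}
Tree: B1–B2, B1–B3, B2–B4, B2–B5, B4–B6, B3–B7, B3–B8
Each bag holds 3 vertices, so the decomposition has width 2, which upper-bounds the treewidth. Conversely, {d, h, i} is a clique of size 3, and the vertices of any clique must share a bag in every tree decomposition; so some bag has ≥ 3 vertices and tw(G) ≥ 2. The upper and lower bounds meet at 2, so that is the treewidth.

2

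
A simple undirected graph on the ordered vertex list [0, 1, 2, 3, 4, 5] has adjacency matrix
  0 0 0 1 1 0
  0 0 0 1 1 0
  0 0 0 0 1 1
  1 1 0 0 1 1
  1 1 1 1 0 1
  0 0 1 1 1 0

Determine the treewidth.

A width-2 tree decomposition is:
Bags: B1 = {3, 4, 5}  B2 = {1, 3, 4}  B3 = {2, 4, 5}  B4 = {0, 3, 4}
Tree: B1–B2, B1–B3, B1–B4
The largest bag has 3 vertices, giving width 2; this decomposition certifies tw(G) ≤ 2. For the lower bound, the 3 vertices {2, 4, 5} are pairwise adjacent, and any tree decomposition puts a clique entirely inside one bag — forcing width ≥ 2. Hence tw(G) = 2 exactly.

2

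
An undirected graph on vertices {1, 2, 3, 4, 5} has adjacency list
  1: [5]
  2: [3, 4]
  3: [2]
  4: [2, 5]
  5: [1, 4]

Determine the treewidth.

A width-1 tree decomposition is:
Bags: B1 = {1, 5}  B2 = {4, 5}  B3 = {2, 4}  B4 = {2, 3}
Tree: B1–B2, B2–B3, B3–B4
Every bag has size at most 2, so the width is 2 − 1 = 1 and tw(G) ≤ 1. G has an edge, so its treewidth is at least 1. Therefore the treewidth is 1.

1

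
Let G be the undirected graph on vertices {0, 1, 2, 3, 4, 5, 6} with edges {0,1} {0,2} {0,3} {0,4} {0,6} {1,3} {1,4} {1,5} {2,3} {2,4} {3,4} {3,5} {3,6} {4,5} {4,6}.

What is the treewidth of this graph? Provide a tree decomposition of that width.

Treewidth 3.
Bags: B1 = {0, 3, 4, 6}  B2 = {0, 1, 3, 4}  B3 = {0, 2, 3, 4}  B4 = {1, 3, 4, 5}
Tree: B1–B2, B2–B3, B2–B4

Each bag holds 4 vertices, so the decomposition has width 3, which upper-bounds the treewidth. Conversely, {0, 1, 3, 4} is a clique of size 4, and the vertices of any clique must share a bag in every tree decomposition; so some bag has ≥ 4 vertices and tw(G) ≥ 3. The upper and lower bounds meet at 3, so that is the treewidth.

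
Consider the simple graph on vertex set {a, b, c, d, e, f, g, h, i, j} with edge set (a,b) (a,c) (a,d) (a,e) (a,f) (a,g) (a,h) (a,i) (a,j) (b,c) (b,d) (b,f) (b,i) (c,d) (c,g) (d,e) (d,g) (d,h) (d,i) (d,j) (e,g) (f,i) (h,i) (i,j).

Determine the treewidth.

A width-3 tree decomposition is:
Bags: B1 = {a, b, d, i}  B2 = {a, b, c, d}  B3 = {a, c, d, g}  B4 = {a, d, h, i}  B5 = {a, d, e, g}  B6 = {a, b, f, i}  B7 = {a, d, i, j}
Tree: B1–B2, B2–B3, B1–B4, B3–B5, B1–B6, B1–B7
Every bag has size at most 4, so the width is 4 − 1 = 3 and tw(G) ≤ 3. On the other hand G contains the 4-clique {a, d, e, g}. A clique must lie in a single bag of any decomposition, so no decomposition can have width below 3. The upper and lower bounds meet at 3, so that is the treewidth.

3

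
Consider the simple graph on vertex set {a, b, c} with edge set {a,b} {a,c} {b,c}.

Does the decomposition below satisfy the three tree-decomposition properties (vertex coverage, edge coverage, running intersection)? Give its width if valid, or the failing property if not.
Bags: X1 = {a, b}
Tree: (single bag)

A tree decomposition must satisfy three properties: every vertex lies in some bag; for every edge, both endpoints lie together in some bag; and for every vertex, the bags containing it form a connected subtree. Here vertex c appears in no bag, so the decomposition is invalid.

No — vertex c appears in no bag.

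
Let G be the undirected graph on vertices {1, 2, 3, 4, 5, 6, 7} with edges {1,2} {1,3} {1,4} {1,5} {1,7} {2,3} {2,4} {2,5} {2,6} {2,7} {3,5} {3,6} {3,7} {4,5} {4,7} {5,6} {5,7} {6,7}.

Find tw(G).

4

A width-4 tree decomposition is:
Bags: B1 = {1, 2, 4, 5, 7}  B2 = {1, 2, 3, 5, 7}  B3 = {2, 3, 5, 6, 7}
Tree: B1–B2, B2–B3
The largest bag has 5 vertices, giving width 4; this decomposition certifies tw(G) ≤ 4. On the other hand G contains the 5-clique {1, 2, 3, 5, 7}. A clique must lie in a single bag of any decomposition, so no decomposition can have width below 4. Hence tw(G) = 4 exactly.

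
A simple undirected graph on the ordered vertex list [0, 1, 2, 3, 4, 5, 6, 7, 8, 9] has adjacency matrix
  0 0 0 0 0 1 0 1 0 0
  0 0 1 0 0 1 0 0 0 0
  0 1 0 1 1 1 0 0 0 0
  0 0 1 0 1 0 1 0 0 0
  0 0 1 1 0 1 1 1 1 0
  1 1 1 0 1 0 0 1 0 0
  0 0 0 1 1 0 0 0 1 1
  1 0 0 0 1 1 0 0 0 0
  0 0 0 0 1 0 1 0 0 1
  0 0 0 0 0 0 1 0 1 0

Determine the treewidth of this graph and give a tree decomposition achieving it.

Treewidth 2.
One such decomposition:
Bags: B1 = {2, 3, 4}  B2 = {3, 4, 6}  B3 = {2, 4, 5}  B4 = {4, 5, 7}  B5 = {4, 6, 8}  B6 = {6, 8, 9}  B7 = {0, 5, 7}  B8 = {1, 2, 5}
Tree: B1–B2, B1–B3, B3–B4, B2–B5, B5–B6, B4–B7, B3–B8

Each bag holds 3 vertices, so the decomposition has width 2, which upper-bounds the treewidth. On the other hand G contains the 3-clique {0, 5, 7}. A clique must lie in a single bag of any decomposition, so no decomposition can have width below 2. Combining the bounds, tw(G) = 2.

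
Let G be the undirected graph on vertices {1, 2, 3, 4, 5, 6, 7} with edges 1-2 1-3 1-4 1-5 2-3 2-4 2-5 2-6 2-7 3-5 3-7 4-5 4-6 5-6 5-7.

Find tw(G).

A width-3 tree decomposition is:
Bags: B1 = {2, 3, 5, 7}  B2 = {1, 2, 3, 5}  B3 = {1, 2, 4, 5}  B4 = {2, 4, 5, 6}
Tree: B1–B2, B2–B3, B3–B4
The largest bag has 4 vertices, giving width 3; this decomposition certifies tw(G) ≤ 3. For the lower bound, the 4 vertices {1, 2, 3, 5} are pairwise adjacent, and any tree decomposition puts a clique entirely inside one bag — forcing width ≥ 3. Hence tw(G) = 3 exactly.

3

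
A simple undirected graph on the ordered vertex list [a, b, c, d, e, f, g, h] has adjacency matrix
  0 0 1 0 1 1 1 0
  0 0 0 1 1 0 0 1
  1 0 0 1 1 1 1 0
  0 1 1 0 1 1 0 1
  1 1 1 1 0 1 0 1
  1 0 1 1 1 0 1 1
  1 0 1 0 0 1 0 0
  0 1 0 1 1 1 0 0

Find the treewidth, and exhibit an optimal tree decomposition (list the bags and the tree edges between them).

Each bag holds 4 vertices, so the decomposition has width 3, which upper-bounds the treewidth. On the other hand G contains the 4-clique {d, e, f, h}. A clique must lie in a single bag of any decomposition, so no decomposition can have width below 3. Combining the bounds, tw(G) = 3.

Treewidth 3.
Bags: B1 = {c, d, e, f}  B2 = {a, c, e, f}  B3 = {d, e, f, h}  B4 = {b, d, e, h}  B5 = {a, c, f, g}
Tree: B1–B2, B1–B3, B3–B4, B2–B5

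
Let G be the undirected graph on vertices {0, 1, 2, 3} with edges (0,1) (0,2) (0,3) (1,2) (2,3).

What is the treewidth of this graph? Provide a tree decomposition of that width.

Every bag has size at most 3, so the width is 3 − 1 = 2 and tw(G) ≤ 2. On the other hand G contains the 3-clique {0, 1, 2}. A clique must lie in a single bag of any decomposition, so no decomposition can have width below 2. Hence tw(G) = 2 exactly.

Treewidth 2.
One optimal decomposition is:
Bags: B1 = {0, 2, 3}  B2 = {0, 1, 2}
Tree: B1–B2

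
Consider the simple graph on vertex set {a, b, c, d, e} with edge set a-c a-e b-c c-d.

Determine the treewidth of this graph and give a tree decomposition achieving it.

Each bag holds 2 vertices, so the decomposition has width 1, which upper-bounds the treewidth. G has an edge, so its treewidth is at least 1. The upper and lower bounds meet at 1, so that is the treewidth.

Treewidth 1.
One such decomposition:
Bags: B1 = {b, c}  B2 = {c, d}  B3 = {a, c}  B4 = {a, e}
Tree: B1–B2, B2–B3, B3–B4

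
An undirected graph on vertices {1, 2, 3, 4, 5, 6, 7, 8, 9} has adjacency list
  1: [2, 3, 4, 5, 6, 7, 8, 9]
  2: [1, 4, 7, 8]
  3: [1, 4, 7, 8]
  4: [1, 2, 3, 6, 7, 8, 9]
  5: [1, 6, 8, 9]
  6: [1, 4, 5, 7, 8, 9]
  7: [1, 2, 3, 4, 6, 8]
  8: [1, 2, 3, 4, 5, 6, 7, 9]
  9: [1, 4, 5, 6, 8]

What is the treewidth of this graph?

4

A width-4 tree decomposition is:
Bags: B1 = {1, 5, 6, 8, 9}  B2 = {1, 4, 6, 8, 9}  B3 = {1, 4, 6, 7, 8}  B4 = {1, 3, 4, 7, 8}  B5 = {1, 2, 4, 7, 8}
Tree: B1–B2, B2–B3, B3–B4, B3–B5
Each bag holds 5 vertices, so the decomposition has width 4, which upper-bounds the treewidth. Conversely, {1, 4, 6, 8, 9} is a clique of size 5, and the vertices of any clique must share a bag in every tree decomposition; so some bag has ≥ 5 vertices and tw(G) ≥ 4. Hence tw(G) = 4 exactly.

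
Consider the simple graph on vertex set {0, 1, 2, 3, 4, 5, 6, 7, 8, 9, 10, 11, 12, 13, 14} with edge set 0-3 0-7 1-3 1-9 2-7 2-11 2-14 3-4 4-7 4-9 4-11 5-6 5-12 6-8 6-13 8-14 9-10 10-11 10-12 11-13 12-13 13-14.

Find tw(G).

A width-3 tree decomposition is:
Bags: B1 = {5, 6, 8, 14}  B2 = {5, 6, 13, 14}  B3 = {5, 12, 13, 14}  B4 = {2, 12, 13, 14}  B5 = {2, 11, 12, 13}  B6 = {2, 10, 11, 12}  B7 = {2, 7, 10, 11}  B8 = {4, 7, 10, 11}  B9 = {4, 7, 9, 10}  B10 = {0, 4, 7, 9}  B11 = {0, 3, 4, 9}  B12 = {0, 1, 3, 9}
Tree: B1–B2, B2–B3, B3–B4, B4–B5, B5–B6, B6–B7, B7–B8, B8–B9, B9–B10, B10–B11, B11–B12
Every bag has size at most 4, so the width is 4 − 1 = 3 and tw(G) ≤ 3. For the lower bound: the 4 vertex sets {5,6,8}, {14}, {13}, {2,10,11,12} are disjoint, each induces a connected subgraph, and every pair is joined by at least one edge of G. Contracting each set to a single vertex therefore yields K_{4} as a minor, and since treewidth is minor-monotone, tw(G) ≥ tw(K_{4}) = 3. The upper and lower bounds meet at 3, so that is the treewidth.

3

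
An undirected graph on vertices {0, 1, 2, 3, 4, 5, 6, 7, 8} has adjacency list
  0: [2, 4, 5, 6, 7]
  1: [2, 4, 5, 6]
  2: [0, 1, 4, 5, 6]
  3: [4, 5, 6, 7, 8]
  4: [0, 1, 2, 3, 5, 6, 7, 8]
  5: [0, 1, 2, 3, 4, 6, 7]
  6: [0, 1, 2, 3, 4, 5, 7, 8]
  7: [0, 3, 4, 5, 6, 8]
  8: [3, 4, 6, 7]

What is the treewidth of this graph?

4

A width-4 tree decomposition is:
Bags: B1 = {0, 2, 4, 5, 6}  B2 = {1, 2, 4, 5, 6}  B3 = {0, 4, 5, 6, 7}  B4 = {3, 4, 5, 6, 7}  B5 = {3, 4, 6, 7, 8}
Tree: B1–B2, B1–B3, B3–B4, B4–B5
Each bag holds 5 vertices, so the decomposition has width 4, which upper-bounds the treewidth. On the other hand G contains the 5-clique {3, 4, 6, 7, 8}. A clique must lie in a single bag of any decomposition, so no decomposition can have width below 4. The upper and lower bounds meet at 4, so that is the treewidth.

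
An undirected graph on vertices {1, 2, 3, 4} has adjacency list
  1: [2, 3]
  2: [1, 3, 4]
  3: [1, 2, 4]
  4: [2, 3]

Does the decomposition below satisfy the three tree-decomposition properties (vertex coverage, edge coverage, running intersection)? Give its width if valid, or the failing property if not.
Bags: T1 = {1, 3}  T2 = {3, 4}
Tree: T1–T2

A tree decomposition must satisfy three properties: every vertex lies in some bag; for every edge, both endpoints lie together in some bag; and for every vertex, the bags containing it form a connected subtree. Here vertex 2 appears in no bag, so the decomposition is invalid.

No — vertex 2 appears in no bag.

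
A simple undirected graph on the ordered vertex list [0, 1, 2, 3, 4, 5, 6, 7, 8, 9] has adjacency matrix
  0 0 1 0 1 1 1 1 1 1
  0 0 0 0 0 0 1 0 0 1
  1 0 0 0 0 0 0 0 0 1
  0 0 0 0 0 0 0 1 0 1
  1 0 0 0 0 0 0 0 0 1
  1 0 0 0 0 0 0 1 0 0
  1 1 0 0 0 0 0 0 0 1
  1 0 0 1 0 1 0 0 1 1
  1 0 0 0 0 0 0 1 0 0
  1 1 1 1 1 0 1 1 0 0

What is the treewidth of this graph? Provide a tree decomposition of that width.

Treewidth 2.
Bags: B1 = {0, 5, 7}  B2 = {0, 7, 9}  B3 = {0, 6, 9}  B4 = {0, 2, 9}  B5 = {0, 4, 9}  B6 = {0, 7, 8}  B7 = {1, 6, 9}  B8 = {3, 7, 9}
Tree: B1–B2, B2–B3, B2–B4, B4–B5, B2–B6, B3–B7, B2–B8

The largest bag has 3 vertices, giving width 2; this decomposition certifies tw(G) ≤ 2. On the other hand G contains the 3-clique {0, 7, 8}. A clique must lie in a single bag of any decomposition, so no decomposition can have width below 2. Hence tw(G) = 2 exactly.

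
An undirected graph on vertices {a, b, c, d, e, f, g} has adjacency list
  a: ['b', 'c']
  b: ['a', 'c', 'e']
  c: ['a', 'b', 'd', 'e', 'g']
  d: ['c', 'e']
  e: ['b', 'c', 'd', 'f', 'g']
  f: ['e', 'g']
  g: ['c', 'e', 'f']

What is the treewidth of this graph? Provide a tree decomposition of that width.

Treewidth 2.
One optimal decomposition is:
Bags: B1 = {c, e, g}  B2 = {c, d, e}  B3 = {b, c, e}  B4 = {a, b, c}  B5 = {e, f, g}
Tree: B1–B2, B1–B3, B3–B4, B1–B5

The largest bag has 3 vertices, giving width 2; this decomposition certifies tw(G) ≤ 2. Conversely, {c, d, e} is a clique of size 3, and the vertices of any clique must share a bag in every tree decomposition; so some bag has ≥ 3 vertices and tw(G) ≥ 2. Hence tw(G) = 2 exactly.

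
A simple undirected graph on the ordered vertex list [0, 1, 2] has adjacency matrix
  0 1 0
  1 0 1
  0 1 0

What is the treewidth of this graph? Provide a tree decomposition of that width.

The largest bag has 2 vertices, giving width 1; this decomposition certifies tw(G) ≤ 1. Any graph with an edge has treewidth ≥ 1, and G has the edge 1–2. Combining the bounds, tw(G) = 1.

Treewidth 1.
Bags: B1 = {1, 2}  B2 = {0, 1}
Tree: B1–B2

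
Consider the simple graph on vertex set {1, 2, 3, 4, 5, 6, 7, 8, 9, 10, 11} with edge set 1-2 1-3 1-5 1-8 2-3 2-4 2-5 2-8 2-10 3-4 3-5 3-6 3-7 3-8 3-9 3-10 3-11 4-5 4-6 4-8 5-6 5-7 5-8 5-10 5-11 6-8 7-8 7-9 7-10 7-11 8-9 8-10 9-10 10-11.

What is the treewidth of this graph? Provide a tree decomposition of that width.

Every bag has size at most 5, so the width is 5 − 1 = 4 and tw(G) ≤ 4. On the other hand G contains the 5-clique {3, 7, 8, 9, 10}. A clique must lie in a single bag of any decomposition, so no decomposition can have width below 4. The upper and lower bounds meet at 4, so that is the treewidth.

Treewidth 4.
Bags: B1 = {2, 3, 4, 5, 8}  B2 = {3, 4, 5, 6, 8}  B3 = {2, 3, 5, 8, 10}  B4 = {1, 2, 3, 5, 8}  B5 = {3, 5, 7, 8, 10}  B6 = {3, 5, 7, 10, 11}  B7 = {3, 7, 8, 9, 10}
Tree: B1–B2, B1–B3, B3–B4, B3–B5, B5–B6, B5–B7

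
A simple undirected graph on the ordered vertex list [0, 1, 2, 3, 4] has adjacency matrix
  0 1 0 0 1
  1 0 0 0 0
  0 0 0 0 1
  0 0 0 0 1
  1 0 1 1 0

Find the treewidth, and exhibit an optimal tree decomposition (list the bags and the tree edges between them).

Treewidth 1.
Bags: B1 = {0, 4}  B2 = {3, 4}  B3 = {2, 4}  B4 = {0, 1}
Tree: B1–B2, B1–B3, B1–B4

The largest bag has 2 vertices, giving width 1; this decomposition certifies tw(G) ≤ 1. G has an edge, so its treewidth is at least 1. The upper and lower bounds meet at 1, so that is the treewidth.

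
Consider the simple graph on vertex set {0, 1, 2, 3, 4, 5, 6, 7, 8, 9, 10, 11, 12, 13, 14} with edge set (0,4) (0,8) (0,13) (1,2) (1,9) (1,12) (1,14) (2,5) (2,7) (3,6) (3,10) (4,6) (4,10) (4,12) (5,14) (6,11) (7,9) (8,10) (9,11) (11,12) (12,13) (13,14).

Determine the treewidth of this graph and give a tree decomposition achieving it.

Treewidth 3.
One optimal decomposition is:
Bags: B1 = {0, 3, 8, 10}  B2 = {0, 3, 4, 10}  B3 = {0, 3, 4, 6}  B4 = {0, 4, 6, 13}  B5 = {4, 6, 12, 13}  B6 = {6, 11, 12, 13}  B7 = {11, 12, 13, 14}  B8 = {1, 11, 12, 14}  B9 = {1, 9, 11, 14}  B10 = {1, 5, 9, 14}  B11 = {1, 2, 5, 9}  B12 = {2, 5, 7, 9}
Tree: B1–B2, B2–B3, B3–B4, B4–B5, B5–B6, B6–B7, B7–B8, B8–B9, B9–B10, B10–B11, B11–B12

The largest bag has 4 vertices, giving width 3; this decomposition certifies tw(G) ≤ 3. For the lower bound: the 4 vertex sets {3,8,10}, {0}, {4}, {6,11,12,13} are disjoint, each induces a connected subgraph, and every pair is joined by at least one edge of G. Contracting each set to a single vertex therefore yields K_{4} as a minor, and since treewidth is minor-monotone, tw(G) ≥ tw(K_{4}) = 3. Therefore the treewidth is 3.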